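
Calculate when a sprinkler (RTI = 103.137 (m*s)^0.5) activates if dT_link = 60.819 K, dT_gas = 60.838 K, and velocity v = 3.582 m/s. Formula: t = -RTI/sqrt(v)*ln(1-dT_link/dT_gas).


dT_link/dT_gas = 0.99969
ln(1 - 0.99969) = -8.0715
t = -103.137 / sqrt(3.582) * -8.0715 = 439.85 s

439.85 s


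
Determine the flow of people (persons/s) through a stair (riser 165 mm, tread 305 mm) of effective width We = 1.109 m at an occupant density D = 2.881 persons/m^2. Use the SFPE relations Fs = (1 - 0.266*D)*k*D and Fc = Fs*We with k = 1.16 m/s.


1 - 0.266*D = 1 - 0.266*2.881 = 0.23365
Fs = 0.23365 * 1.16 * 2.881 = 0.78086 persons/(s*m)
Fc = 0.78086 * 1.109 = 0.86598 persons/s

0.86598 persons/s


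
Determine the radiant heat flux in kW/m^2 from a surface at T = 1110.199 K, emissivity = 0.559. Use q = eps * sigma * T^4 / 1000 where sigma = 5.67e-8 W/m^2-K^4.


T^4 = 1.5192e+12
q = 0.559 * 5.67e-8 * 1.5192e+12 / 1000 = 48.150 kW/m^2

48.150 kW/m^2


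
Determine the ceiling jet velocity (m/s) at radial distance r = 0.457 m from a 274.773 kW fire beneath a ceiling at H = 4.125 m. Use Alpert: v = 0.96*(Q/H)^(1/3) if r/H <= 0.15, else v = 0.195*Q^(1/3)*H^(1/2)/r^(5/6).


r/H = 0.457 / 4.125 = 0.11079
r/H <= 0.15, so v = 0.96*(Q/H)^(1/3)
Q/H = 66.612
(Q/H)^(1/3) = 4.0537
v = 0.96 * 4.0537 = 3.8915 m/s

3.8915 m/s


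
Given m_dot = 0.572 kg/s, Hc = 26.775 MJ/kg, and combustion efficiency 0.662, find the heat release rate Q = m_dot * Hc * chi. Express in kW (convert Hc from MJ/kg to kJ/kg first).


Hc = 26.775 MJ/kg = 26.775 * 1000 kJ/kg = 26775 kJ/kg
Q = 0.572 kg/s * 26775 kJ/kg * 0.662 = 10139 kW

10139 kW


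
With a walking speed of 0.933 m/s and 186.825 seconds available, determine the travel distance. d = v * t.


d = 0.933 * 186.825 = 174.31 m

174.31 m


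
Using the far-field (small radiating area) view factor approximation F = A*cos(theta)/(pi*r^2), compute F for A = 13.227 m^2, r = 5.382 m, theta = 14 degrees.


cos(14 deg) = 0.97030
pi*r^2 = 90.999
F = 13.227 * 0.97030 / 90.999 = 0.14104

0.14104


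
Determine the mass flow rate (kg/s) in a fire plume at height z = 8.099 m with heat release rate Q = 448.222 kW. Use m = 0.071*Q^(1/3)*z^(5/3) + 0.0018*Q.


Q^(1/3) = 7.6530
z^(5/3) = 32.663
First term = 0.071 * 7.6530 * 32.663 = 17.748
Second term = 0.0018 * 448.222 = 0.80680
m = 18.554 kg/s

18.554 kg/s


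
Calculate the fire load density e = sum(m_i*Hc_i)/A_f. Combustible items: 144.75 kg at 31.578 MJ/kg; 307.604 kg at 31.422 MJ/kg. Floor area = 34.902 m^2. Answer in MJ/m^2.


Total energy = 144.75*31.578 + 307.604*31.422
= 4570.916 + 9665.533
= 14236.45 MJ
e = 14236.45 / 34.902 = 407.90 MJ/m^2

407.90 MJ/m^2


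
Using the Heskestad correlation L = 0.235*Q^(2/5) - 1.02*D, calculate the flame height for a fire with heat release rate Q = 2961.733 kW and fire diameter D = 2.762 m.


Q^(2/5) = 24.469
0.235 * Q^(2/5) = 5.7502
1.02 * D = 2.8172
L = 2.9330 m

2.9330 m


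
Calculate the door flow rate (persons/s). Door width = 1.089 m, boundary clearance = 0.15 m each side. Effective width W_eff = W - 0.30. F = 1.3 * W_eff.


W_eff = 1.089 - 0.30 = 0.789 m
F = 1.3 * 0.789 = 1.0257 persons/s

1.0257 persons/s


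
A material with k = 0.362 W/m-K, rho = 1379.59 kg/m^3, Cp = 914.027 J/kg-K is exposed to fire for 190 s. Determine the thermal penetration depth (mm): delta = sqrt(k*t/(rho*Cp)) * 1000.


alpha = 0.362 / (1379.59 * 914.027) = 2.8708e-07 m^2/s
alpha * t = 5.4545e-05
delta = sqrt(5.4545e-05) * 1000 = 7.3854 mm

7.3854 mm


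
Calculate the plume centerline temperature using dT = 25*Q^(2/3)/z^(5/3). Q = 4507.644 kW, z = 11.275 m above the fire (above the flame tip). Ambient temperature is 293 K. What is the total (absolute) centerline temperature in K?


Q^(2/3) = 272.88
z^(5/3) = 56.693
dT = 25 * 272.88 / 56.693 = 120.33 K
T = 293 + 120.33 = 413.33 K

413.33 K


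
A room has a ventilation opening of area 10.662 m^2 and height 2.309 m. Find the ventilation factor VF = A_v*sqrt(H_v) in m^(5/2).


sqrt(H_v) = 1.5195
VF = 10.662 * 1.5195 = 16.201 m^(5/2)

16.201 m^(5/2)


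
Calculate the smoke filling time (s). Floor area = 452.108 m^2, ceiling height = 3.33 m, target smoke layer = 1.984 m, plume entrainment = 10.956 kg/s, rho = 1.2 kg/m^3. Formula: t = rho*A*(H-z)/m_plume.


H - z = 1.346 m
t = 1.2 * 452.108 * 1.346 / 10.956 = 66.653 s

66.653 s


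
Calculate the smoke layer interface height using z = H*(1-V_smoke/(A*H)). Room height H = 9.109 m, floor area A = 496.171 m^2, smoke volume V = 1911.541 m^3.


V/(A*H) = 0.42294
1 - 0.42294 = 0.57706
z = 9.109 * 0.57706 = 5.2564 m

5.2564 m


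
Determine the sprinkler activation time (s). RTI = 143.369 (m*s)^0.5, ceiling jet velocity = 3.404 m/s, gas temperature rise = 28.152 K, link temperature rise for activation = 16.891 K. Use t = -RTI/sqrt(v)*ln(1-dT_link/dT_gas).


dT_link/dT_gas = 0.59999
ln(1 - 0.59999) = -0.91627
t = -143.369 / sqrt(3.404) * -0.91627 = 71.201 s

71.201 s


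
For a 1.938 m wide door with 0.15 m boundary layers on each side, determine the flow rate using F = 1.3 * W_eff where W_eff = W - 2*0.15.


W_eff = 1.938 - 0.30 = 1.638 m
F = 1.3 * 1.638 = 2.1294 persons/s

2.1294 persons/s


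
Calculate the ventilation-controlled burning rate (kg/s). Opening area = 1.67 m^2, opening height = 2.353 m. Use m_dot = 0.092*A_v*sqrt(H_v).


sqrt(H_v) = 1.5339
m_dot = 0.092 * 1.67 * 1.5339 = 0.23568 kg/s

0.23568 kg/s


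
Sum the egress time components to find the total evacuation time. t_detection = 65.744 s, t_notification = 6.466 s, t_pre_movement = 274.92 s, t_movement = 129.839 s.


Total = 65.744 + 6.466 + 274.92 + 129.839 = 476.969 s

476.969 s


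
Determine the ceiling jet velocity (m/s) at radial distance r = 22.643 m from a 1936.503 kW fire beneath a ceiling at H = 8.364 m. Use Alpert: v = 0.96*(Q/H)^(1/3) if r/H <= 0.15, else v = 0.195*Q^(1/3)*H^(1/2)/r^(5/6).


r/H = 22.643 / 8.364 = 2.7072
r/H > 0.15, so v = 0.195*Q^(1/3)*H^(1/2)/r^(5/6)
Q^(1/3) = 12.464
H^(1/2) = 2.8921
r^(5/6) = 13.462
v = 0.195 * 12.464 * 2.8921 / 13.462 = 0.52216 m/s

0.52216 m/s


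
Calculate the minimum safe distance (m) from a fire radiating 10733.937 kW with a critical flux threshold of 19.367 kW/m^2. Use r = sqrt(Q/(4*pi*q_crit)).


4*pi*q_crit = 243.37
Q/(4*pi*q_crit) = 44.105
r = sqrt(44.105) = 6.6412 m

6.6412 m


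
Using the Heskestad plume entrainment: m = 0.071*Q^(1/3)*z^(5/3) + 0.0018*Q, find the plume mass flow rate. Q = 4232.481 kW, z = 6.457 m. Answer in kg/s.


Q^(1/3) = 16.176
z^(5/3) = 22.390
First term = 0.071 * 16.176 * 22.390 = 25.714
Second term = 0.0018 * 4232.481 = 7.6185
m = 33.333 kg/s

33.333 kg/s


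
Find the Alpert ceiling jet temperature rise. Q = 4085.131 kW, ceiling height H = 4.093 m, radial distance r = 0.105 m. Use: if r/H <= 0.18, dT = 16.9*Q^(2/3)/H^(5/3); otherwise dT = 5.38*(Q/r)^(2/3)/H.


r/H = 0.105 / 4.093 = 0.025654
r/H <= 0.18, so dT = 16.9*Q^(2/3)/H^(5/3)
Q^(2/3) = 255.55
H^(5/3) = 10.473
dT = 16.9 * 255.55 / 10.473 = 412.37 K

412.37 K


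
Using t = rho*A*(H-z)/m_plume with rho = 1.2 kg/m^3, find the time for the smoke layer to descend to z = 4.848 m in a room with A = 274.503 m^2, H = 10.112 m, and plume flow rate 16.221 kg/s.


H - z = 5.264 m
t = 1.2 * 274.503 * 5.264 / 16.221 = 106.90 s

106.90 s


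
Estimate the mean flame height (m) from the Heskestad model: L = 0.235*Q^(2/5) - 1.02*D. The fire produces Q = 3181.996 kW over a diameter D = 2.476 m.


Q^(2/5) = 25.181
0.235 * Q^(2/5) = 5.9176
1.02 * D = 2.5255
L = 3.3921 m

3.3921 m


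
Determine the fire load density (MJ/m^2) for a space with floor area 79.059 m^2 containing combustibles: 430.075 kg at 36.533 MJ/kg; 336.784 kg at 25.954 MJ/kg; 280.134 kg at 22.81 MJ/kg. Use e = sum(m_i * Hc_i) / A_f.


Total energy = 430.075*36.533 + 336.784*25.954 + 280.134*22.81
= 15711.93 + 8740.892 + 6389.857
= 30842.68 MJ
e = 30842.68 / 79.059 = 390.12 MJ/m^2

390.12 MJ/m^2


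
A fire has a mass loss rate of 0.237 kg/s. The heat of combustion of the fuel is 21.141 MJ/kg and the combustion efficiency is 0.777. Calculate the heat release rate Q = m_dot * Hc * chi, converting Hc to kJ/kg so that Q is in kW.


Hc = 21.141 MJ/kg = 21.141 * 1000 kJ/kg = 21141 kJ/kg
Q = 0.237 kg/s * 21141 kJ/kg * 0.777 = 3893.1 kW

3893.1 kW


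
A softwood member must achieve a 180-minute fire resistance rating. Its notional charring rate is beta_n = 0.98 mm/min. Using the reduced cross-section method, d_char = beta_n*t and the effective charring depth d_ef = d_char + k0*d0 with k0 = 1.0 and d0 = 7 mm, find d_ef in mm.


d_char = 0.98 * 180 = 176.4 mm
d_ef = 176.4 + 1.0*7 = 183.4 mm

183.4 mm


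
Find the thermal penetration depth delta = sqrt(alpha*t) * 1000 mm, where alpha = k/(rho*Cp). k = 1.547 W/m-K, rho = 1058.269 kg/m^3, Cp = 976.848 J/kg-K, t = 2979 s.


alpha = 1.547 / (1058.269 * 976.848) = 1.4965e-06 m^2/s
alpha * t = 0.0044580
delta = sqrt(0.0044580) * 1000 = 66.768 mm

66.768 mm


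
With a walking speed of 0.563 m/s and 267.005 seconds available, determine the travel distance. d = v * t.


d = 0.563 * 267.005 = 150.32 m

150.32 m


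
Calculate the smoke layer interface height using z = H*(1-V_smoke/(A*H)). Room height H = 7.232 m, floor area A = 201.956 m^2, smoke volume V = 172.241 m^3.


V/(A*H) = 0.11793
1 - 0.11793 = 0.88207
z = 7.232 * 0.88207 = 6.3791 m

6.3791 m


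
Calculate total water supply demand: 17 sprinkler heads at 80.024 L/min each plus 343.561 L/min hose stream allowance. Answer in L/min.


Sprinkler demand = 17 * 80.024 = 1360.408 L/min
Total = 1360.408 + 343.561 = 1703.969 L/min

1703.969 L/min


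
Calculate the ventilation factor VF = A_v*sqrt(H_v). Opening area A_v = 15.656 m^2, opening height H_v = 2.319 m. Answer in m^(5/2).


sqrt(H_v) = 1.5228
VF = 15.656 * 1.5228 = 23.841 m^(5/2)

23.841 m^(5/2)


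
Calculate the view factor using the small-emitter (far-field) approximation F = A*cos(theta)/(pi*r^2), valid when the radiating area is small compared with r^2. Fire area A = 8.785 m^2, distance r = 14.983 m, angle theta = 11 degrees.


cos(11 deg) = 0.98163
pi*r^2 = 705.26
F = 8.785 * 0.98163 / 705.26 = 0.012228

0.012228


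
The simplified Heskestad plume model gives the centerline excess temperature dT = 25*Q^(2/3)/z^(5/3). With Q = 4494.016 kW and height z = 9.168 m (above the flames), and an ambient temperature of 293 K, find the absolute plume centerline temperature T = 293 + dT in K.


Q^(2/3) = 272.33
z^(5/3) = 40.160
dT = 25 * 272.33 / 40.160 = 169.53 K
T = 293 + 169.53 = 462.53 K

462.53 K


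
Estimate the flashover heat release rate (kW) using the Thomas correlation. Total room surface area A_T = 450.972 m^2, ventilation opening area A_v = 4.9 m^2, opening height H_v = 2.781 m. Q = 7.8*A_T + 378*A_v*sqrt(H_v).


7.8*A_T = 3517.6
sqrt(H_v) = 1.6676
378*A_v*sqrt(H_v) = 3088.8
Q = 3517.6 + 3088.8 = 6606.4 kW

6606.4 kW


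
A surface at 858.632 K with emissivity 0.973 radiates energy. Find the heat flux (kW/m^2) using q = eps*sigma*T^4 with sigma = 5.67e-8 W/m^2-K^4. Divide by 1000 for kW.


T^4 = 5.4354e+11
q = 0.973 * 5.67e-8 * 5.4354e+11 / 1000 = 29.986 kW/m^2

29.986 kW/m^2


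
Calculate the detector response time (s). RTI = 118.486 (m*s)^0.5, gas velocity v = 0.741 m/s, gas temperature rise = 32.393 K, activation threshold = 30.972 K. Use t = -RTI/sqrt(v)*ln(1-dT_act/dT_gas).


dT_act/dT_gas = 0.95613
ln(1 - 0.95613) = -3.1266
t = -118.486 / sqrt(0.741) * -3.1266 = 430.36 s

430.36 s


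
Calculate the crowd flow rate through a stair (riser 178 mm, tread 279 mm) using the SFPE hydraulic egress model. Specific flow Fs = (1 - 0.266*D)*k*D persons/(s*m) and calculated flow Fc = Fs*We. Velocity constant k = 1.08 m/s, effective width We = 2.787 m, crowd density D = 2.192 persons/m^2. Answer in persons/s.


1 - 0.266*D = 1 - 0.266*2.192 = 0.41693
Fs = 0.41693 * 1.08 * 2.192 = 0.98702 persons/(s*m)
Fc = 0.98702 * 2.787 = 2.7508 persons/s

2.7508 persons/s


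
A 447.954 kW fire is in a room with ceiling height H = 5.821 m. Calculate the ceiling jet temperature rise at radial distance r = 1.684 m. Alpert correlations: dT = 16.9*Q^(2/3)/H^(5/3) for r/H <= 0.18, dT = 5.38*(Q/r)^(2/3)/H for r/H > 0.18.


r/H = 1.684 / 5.821 = 0.28930
r/H > 0.18, so dT = 5.38*(Q/r)^(2/3)/H
Q/r = 266.01
(Q/r)^(2/3) = 41.361
dT = 5.38 * 41.361 / 5.821 = 38.228 K

38.228 K


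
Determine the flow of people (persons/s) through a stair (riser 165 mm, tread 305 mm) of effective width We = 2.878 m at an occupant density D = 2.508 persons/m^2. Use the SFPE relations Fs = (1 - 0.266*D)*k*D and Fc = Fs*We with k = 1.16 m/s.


1 - 0.266*D = 1 - 0.266*2.508 = 0.33287
Fs = 0.33287 * 1.16 * 2.508 = 0.96842 persons/(s*m)
Fc = 0.96842 * 2.878 = 2.7871 persons/s

2.7871 persons/s


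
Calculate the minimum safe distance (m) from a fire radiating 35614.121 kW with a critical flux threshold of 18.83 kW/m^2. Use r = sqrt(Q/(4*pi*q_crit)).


4*pi*q_crit = 236.62
Q/(4*pi*q_crit) = 150.51
r = sqrt(150.51) = 12.268 m

12.268 m


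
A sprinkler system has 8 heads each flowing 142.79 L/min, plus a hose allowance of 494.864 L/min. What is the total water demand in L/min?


Sprinkler demand = 8 * 142.79 = 1142.32 L/min
Total = 1142.32 + 494.864 = 1637.184 L/min

1637.184 L/min


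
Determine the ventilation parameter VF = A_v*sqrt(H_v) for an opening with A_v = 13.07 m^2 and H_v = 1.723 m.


sqrt(H_v) = 1.3126
VF = 13.07 * 1.3126 = 17.156 m^(5/2)

17.156 m^(5/2)


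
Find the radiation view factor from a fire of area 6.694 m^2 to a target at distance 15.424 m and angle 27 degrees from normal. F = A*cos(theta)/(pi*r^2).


cos(27 deg) = 0.89101
pi*r^2 = 747.38
F = 6.694 * 0.89101 / 747.38 = 0.0079804

0.0079804


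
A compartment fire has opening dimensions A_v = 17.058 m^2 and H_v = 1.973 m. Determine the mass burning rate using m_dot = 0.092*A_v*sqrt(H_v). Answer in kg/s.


sqrt(H_v) = 1.4046
m_dot = 0.092 * 17.058 * 1.4046 = 2.2043 kg/s

2.2043 kg/s


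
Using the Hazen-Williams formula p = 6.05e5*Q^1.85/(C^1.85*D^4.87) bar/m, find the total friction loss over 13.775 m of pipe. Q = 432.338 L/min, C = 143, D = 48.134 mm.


Q^1.85 = 75210
C^1.85 = 9713.4
D^4.87 = 1.5615e+08
p/m = 0.030000 bar/m
p_total = 0.030000 * 13.775 = 0.41324 bar

0.41324 bar


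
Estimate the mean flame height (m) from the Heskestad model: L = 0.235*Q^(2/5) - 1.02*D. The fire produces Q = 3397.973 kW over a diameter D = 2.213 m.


Q^(2/5) = 25.852
0.235 * Q^(2/5) = 6.0751
1.02 * D = 2.2573
L = 3.8179 m

3.8179 m


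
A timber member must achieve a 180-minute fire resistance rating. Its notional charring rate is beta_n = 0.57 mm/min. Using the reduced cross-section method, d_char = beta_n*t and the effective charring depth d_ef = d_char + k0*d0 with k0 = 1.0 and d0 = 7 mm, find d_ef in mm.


d_char = 0.57 * 180 = 102.6 mm
d_ef = 102.6 + 1.0*7 = 109.6 mm

109.6 mm


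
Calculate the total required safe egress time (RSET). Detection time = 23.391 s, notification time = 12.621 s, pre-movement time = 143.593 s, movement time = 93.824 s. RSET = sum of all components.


Total = 23.391 + 12.621 + 143.593 + 93.824 = 273.429 s

273.429 s


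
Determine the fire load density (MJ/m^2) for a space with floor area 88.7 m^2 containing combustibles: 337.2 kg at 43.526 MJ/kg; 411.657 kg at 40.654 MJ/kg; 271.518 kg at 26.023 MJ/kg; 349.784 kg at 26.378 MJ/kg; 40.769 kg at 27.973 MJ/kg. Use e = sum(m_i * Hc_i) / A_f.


Total energy = 337.2*43.526 + 411.657*40.654 + 271.518*26.023 + 349.784*26.378 + 40.769*27.973
= 14676.97 + 16735.50 + 7065.713 + 9226.602 + 1140.431
= 48845.22 MJ
e = 48845.22 / 88.7 = 550.68 MJ/m^2

550.68 MJ/m^2


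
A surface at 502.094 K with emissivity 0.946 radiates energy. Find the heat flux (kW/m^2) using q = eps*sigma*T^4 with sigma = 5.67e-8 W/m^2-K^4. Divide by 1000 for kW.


T^4 = 6.3554e+10
q = 0.946 * 5.67e-8 * 6.3554e+10 / 1000 = 3.4089 kW/m^2

3.4089 kW/m^2


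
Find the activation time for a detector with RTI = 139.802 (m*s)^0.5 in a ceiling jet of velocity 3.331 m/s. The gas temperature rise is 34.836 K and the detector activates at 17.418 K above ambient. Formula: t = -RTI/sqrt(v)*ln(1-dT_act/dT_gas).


dT_act/dT_gas = 0.5
ln(1 - 0.5) = -0.69315
t = -139.802 / sqrt(3.331) * -0.69315 = 53.095 s

53.095 s


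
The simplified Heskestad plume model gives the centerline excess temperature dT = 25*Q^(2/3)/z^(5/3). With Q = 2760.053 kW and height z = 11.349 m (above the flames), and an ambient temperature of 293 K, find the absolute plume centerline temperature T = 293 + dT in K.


Q^(2/3) = 196.76
z^(5/3) = 57.314
dT = 25 * 196.76 / 57.314 = 85.827 K
T = 293 + 85.827 = 378.83 K

378.83 K


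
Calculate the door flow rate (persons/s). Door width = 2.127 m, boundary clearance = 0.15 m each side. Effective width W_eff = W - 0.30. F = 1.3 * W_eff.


W_eff = 2.127 - 0.30 = 1.827 m
F = 1.3 * 1.827 = 2.3751 persons/s

2.3751 persons/s


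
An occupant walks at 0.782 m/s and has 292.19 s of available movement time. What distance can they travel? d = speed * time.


d = 0.782 * 292.19 = 228.49 m

228.49 m


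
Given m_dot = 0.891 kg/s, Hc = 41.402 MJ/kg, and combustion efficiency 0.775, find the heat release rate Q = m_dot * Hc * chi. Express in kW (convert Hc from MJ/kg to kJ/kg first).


Hc = 41.402 MJ/kg = 41.402 * 1000 kJ/kg = 41402 kJ/kg
Q = 0.891 kg/s * 41402 kJ/kg * 0.775 = 28589 kW

28589 kW


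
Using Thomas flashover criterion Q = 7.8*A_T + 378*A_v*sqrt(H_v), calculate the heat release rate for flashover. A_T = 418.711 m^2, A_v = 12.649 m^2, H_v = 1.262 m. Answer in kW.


7.8*A_T = 3265.9
sqrt(H_v) = 1.1234
378*A_v*sqrt(H_v) = 5371.3
Q = 3265.9 + 5371.3 = 8637.2 kW

8637.2 kW


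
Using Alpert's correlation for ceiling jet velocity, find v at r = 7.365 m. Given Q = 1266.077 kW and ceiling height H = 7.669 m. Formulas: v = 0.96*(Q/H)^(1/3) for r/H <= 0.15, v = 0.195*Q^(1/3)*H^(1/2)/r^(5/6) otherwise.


r/H = 7.365 / 7.669 = 0.96036
r/H > 0.15, so v = 0.195*Q^(1/3)*H^(1/2)/r^(5/6)
Q^(1/3) = 10.818
H^(1/2) = 2.7693
r^(5/6) = 5.2801
v = 0.195 * 10.818 * 2.7693 / 5.2801 = 1.1064 m/s

1.1064 m/s


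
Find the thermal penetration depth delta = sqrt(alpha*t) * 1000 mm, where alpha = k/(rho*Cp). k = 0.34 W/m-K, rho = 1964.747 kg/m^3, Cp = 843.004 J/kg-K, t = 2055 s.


alpha = 0.34 / (1964.747 * 843.004) = 2.0528e-07 m^2/s
alpha * t = 0.00042185
delta = sqrt(0.00042185) * 1000 = 20.539 mm

20.539 mm


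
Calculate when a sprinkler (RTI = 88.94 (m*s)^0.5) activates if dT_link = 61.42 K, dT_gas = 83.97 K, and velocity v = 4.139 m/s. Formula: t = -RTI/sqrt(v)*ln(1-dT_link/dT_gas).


dT_link/dT_gas = 0.73145
ln(1 - 0.73145) = -1.3147
t = -88.94 / sqrt(4.139) * -1.3147 = 57.476 s

57.476 s


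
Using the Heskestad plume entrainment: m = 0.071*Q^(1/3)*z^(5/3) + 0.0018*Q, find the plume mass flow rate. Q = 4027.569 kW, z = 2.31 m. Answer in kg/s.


Q^(1/3) = 15.910
z^(5/3) = 4.0366
First term = 0.071 * 15.910 * 4.0366 = 4.5599
Second term = 0.0018 * 4027.569 = 7.2496
m = 11.810 kg/s

11.810 kg/s


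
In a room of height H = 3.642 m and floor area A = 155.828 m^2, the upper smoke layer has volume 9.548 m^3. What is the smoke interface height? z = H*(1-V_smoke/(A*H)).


V/(A*H) = 0.016824
1 - 0.016824 = 0.98318
z = 3.642 * 0.98318 = 3.5807 m

3.5807 m


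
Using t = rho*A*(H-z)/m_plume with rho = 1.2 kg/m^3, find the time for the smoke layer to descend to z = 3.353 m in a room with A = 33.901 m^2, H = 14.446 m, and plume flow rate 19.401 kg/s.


H - z = 11.093 m
t = 1.2 * 33.901 * 11.093 / 19.401 = 23.260 s

23.260 s


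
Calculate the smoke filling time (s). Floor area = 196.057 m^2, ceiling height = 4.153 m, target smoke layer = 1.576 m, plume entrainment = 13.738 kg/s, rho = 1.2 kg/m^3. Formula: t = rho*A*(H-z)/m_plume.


H - z = 2.577 m
t = 1.2 * 196.057 * 2.577 / 13.738 = 44.132 s

44.132 s


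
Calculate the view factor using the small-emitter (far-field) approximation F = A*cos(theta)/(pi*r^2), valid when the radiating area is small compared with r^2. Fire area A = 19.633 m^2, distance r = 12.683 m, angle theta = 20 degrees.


cos(20 deg) = 0.93969
pi*r^2 = 505.35
F = 19.633 * 0.93969 / 505.35 = 0.036507

0.036507


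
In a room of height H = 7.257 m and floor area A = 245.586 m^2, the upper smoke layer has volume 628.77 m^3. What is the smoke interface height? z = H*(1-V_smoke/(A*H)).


V/(A*H) = 0.35280
1 - 0.35280 = 0.64720
z = 7.257 * 0.64720 = 4.6967 m

4.6967 m


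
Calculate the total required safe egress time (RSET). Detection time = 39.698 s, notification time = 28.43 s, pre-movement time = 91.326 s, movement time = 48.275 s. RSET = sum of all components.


Total = 39.698 + 28.43 + 91.326 + 48.275 = 207.729 s

207.729 s


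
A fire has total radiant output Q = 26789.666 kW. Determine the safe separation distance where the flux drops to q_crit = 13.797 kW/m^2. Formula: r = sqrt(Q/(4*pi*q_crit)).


4*pi*q_crit = 173.38
Q/(4*pi*q_crit) = 154.52
r = sqrt(154.52) = 12.430 m

12.430 m


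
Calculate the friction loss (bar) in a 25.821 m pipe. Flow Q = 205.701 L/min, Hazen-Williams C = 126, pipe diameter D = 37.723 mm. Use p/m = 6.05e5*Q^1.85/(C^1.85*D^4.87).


Q^1.85 = 19032
C^1.85 = 7685.7
D^4.87 = 4.7651e+07
p/m = 0.031440 bar/m
p_total = 0.031440 * 25.821 = 0.81182 bar

0.81182 bar


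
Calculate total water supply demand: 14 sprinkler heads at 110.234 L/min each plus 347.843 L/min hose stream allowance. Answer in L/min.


Sprinkler demand = 14 * 110.234 = 1543.276 L/min
Total = 1543.276 + 347.843 = 1891.119 L/min

1891.119 L/min


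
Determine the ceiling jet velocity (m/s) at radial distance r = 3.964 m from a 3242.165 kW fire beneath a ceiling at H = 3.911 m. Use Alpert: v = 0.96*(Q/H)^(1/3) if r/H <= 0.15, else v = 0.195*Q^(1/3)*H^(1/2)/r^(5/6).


r/H = 3.964 / 3.911 = 1.0136
r/H > 0.15, so v = 0.195*Q^(1/3)*H^(1/2)/r^(5/6)
Q^(1/3) = 14.801
H^(1/2) = 1.9776
r^(5/6) = 3.1510
v = 0.195 * 14.801 * 1.9776 / 3.1510 = 1.8114 m/s

1.8114 m/s


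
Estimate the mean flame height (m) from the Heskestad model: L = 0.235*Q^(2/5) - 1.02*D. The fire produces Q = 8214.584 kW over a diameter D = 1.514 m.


Q^(2/5) = 36.799
0.235 * Q^(2/5) = 8.6477
1.02 * D = 1.5443
L = 7.1034 m

7.1034 m


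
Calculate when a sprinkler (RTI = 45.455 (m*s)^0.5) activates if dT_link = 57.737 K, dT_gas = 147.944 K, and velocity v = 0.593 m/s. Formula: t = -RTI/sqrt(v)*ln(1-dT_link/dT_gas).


dT_link/dT_gas = 0.39026
ln(1 - 0.39026) = -0.49473
t = -45.455 / sqrt(0.593) * -0.49473 = 29.202 s

29.202 s


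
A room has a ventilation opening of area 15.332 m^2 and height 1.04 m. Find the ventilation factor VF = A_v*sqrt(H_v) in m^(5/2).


sqrt(H_v) = 1.0198
VF = 15.332 * 1.0198 = 15.636 m^(5/2)

15.636 m^(5/2)


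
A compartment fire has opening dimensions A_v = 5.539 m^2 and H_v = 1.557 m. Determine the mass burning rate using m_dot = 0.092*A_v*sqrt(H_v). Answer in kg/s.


sqrt(H_v) = 1.2478
m_dot = 0.092 * 5.539 * 1.2478 = 0.63586 kg/s

0.63586 kg/s


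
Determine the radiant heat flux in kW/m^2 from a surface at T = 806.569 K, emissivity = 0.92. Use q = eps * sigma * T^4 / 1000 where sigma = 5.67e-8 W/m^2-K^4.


T^4 = 4.2322e+11
q = 0.92 * 5.67e-8 * 4.2322e+11 / 1000 = 22.077 kW/m^2

22.077 kW/m^2


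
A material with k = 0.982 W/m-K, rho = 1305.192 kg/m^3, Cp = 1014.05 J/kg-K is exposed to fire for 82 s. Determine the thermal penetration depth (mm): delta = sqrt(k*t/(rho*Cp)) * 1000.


alpha = 0.982 / (1305.192 * 1014.05) = 7.4196e-07 m^2/s
alpha * t = 6.0840e-05
delta = sqrt(6.0840e-05) * 1000 = 7.8000 mm

7.8000 mm


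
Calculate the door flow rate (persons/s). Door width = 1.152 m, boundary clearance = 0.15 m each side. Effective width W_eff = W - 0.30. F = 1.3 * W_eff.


W_eff = 1.152 - 0.30 = 0.852 m
F = 1.3 * 0.852 = 1.1076 persons/s

1.1076 persons/s


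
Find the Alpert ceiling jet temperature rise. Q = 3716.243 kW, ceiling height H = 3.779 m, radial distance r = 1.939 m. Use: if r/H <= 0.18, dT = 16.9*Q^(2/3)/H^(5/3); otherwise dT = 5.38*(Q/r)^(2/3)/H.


r/H = 1.939 / 3.779 = 0.51310
r/H > 0.18, so dT = 5.38*(Q/r)^(2/3)/H
Q/r = 1916.6
(Q/r)^(2/3) = 154.29
dT = 5.38 * 154.29 / 3.779 = 219.66 K

219.66 K


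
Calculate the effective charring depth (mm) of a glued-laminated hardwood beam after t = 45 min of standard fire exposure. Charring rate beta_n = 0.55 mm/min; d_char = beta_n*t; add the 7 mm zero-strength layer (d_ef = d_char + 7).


d_char = 0.55 * 45 = 24.75 mm
d_ef = 24.75 + 1.0*7 = 31.75 mm

31.75 mm


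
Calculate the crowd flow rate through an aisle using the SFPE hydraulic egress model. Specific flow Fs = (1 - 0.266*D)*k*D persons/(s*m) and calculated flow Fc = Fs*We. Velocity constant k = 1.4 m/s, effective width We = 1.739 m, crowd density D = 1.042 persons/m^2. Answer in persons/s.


1 - 0.266*D = 1 - 0.266*1.042 = 0.72283
Fs = 0.72283 * 1.4 * 1.042 = 1.0545 persons/(s*m)
Fc = 1.0545 * 1.739 = 1.8337 persons/s

1.8337 persons/s


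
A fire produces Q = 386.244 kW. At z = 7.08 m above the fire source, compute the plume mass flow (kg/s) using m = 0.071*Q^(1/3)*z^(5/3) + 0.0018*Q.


Q^(1/3) = 7.2826
z^(5/3) = 26.105
First term = 0.071 * 7.2826 * 26.105 = 13.498
Second term = 0.0018 * 386.244 = 0.69524
m = 14.193 kg/s

14.193 kg/s


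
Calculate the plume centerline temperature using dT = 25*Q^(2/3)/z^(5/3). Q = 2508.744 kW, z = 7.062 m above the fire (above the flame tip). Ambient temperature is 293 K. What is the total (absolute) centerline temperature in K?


Q^(2/3) = 184.63
z^(5/3) = 25.994
dT = 25 * 184.63 / 25.994 = 177.57 K
T = 293 + 177.57 = 470.57 K

470.57 K


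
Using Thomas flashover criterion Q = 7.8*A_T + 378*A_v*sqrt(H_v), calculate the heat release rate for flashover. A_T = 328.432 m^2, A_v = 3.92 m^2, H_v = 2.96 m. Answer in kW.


7.8*A_T = 2561.8
sqrt(H_v) = 1.7205
378*A_v*sqrt(H_v) = 2549.3
Q = 2561.8 + 2549.3 = 5111.1 kW

5111.1 kW


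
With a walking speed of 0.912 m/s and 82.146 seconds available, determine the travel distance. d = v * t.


d = 0.912 * 82.146 = 74.917 m

74.917 m


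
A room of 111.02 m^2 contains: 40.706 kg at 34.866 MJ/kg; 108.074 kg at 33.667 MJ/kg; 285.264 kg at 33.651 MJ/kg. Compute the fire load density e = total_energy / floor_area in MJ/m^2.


Total energy = 40.706*34.866 + 108.074*33.667 + 285.264*33.651
= 1419.255 + 3638.527 + 9599.419
= 14657.20 MJ
e = 14657.20 / 111.02 = 132.02 MJ/m^2

132.02 MJ/m^2


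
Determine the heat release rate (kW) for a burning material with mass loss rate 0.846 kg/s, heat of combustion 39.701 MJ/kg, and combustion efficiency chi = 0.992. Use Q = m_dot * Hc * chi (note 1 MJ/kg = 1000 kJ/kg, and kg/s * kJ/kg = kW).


Hc = 39.701 MJ/kg = 39.701 * 1000 kJ/kg = 39701 kJ/kg
Q = 0.846 kg/s * 39701 kJ/kg * 0.992 = 33318 kW

33318 kW


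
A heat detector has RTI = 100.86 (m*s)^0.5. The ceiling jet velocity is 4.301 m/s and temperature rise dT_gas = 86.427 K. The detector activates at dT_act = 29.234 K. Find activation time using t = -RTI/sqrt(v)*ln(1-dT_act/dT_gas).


dT_act/dT_gas = 0.33825
ln(1 - 0.33825) = -0.41287
t = -100.86 / sqrt(4.301) * -0.41287 = 20.079 s

20.079 s


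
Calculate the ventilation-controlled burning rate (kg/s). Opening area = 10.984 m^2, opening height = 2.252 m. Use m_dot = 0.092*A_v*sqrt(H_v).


sqrt(H_v) = 1.5007
m_dot = 0.092 * 10.984 * 1.5007 = 1.5165 kg/s

1.5165 kg/s


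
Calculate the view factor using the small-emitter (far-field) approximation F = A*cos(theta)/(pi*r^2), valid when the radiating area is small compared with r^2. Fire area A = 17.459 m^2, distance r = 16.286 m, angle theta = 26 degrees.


cos(26 deg) = 0.89879
pi*r^2 = 833.26
F = 17.459 * 0.89879 / 833.26 = 0.018832

0.018832


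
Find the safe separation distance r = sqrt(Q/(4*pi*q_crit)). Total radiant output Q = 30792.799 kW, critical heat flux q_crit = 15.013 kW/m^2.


4*pi*q_crit = 188.66
Q/(4*pi*q_crit) = 163.22
r = sqrt(163.22) = 12.776 m

12.776 m


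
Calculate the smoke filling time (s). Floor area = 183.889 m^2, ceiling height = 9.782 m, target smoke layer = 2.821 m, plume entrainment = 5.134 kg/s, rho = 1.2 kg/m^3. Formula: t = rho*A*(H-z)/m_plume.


H - z = 6.961 m
t = 1.2 * 183.889 * 6.961 / 5.134 = 299.19 s

299.19 s


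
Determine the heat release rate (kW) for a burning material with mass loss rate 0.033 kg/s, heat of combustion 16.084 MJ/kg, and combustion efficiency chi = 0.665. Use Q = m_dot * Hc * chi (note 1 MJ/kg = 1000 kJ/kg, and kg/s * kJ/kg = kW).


Hc = 16.084 MJ/kg = 16.084 * 1000 kJ/kg = 16084 kJ/kg
Q = 0.033 kg/s * 16084 kJ/kg * 0.665 = 352.96 kW

352.96 kW


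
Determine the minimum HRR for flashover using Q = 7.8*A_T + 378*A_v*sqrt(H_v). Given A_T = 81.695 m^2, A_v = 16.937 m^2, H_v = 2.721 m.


7.8*A_T = 637.221
sqrt(H_v) = 1.6495
378*A_v*sqrt(H_v) = 10561
Q = 637.221 + 10561 = 11198 kW

11198 kW


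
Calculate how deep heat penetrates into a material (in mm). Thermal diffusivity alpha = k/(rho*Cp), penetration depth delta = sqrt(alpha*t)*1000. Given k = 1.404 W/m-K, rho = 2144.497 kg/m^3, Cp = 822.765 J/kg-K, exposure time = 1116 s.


alpha = 1.404 / (2144.497 * 822.765) = 7.9573e-07 m^2/s
alpha * t = 0.00088803
delta = sqrt(0.00088803) * 1000 = 29.800 mm

29.800 mm


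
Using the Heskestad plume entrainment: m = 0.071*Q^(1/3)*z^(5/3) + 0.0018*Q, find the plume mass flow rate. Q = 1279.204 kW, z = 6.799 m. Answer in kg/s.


Q^(1/3) = 10.855
z^(5/3) = 24.401
First term = 0.071 * 10.855 * 24.401 = 18.807
Second term = 0.0018 * 1279.204 = 2.3026
m = 21.109 kg/s

21.109 kg/s


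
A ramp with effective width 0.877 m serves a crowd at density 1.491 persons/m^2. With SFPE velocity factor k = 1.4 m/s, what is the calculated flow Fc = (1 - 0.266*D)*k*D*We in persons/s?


1 - 0.266*D = 1 - 0.266*1.491 = 0.60339
Fs = 0.60339 * 1.4 * 1.491 = 1.2595 persons/(s*m)
Fc = 1.2595 * 0.877 = 1.1046 persons/s

1.1046 persons/s


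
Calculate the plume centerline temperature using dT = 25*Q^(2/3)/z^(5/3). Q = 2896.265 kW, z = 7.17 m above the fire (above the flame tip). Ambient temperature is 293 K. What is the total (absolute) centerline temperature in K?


Q^(2/3) = 203.19
z^(5/3) = 26.660
dT = 25 * 203.19 / 26.660 = 190.53 K
T = 293 + 190.53 = 483.53 K

483.53 K


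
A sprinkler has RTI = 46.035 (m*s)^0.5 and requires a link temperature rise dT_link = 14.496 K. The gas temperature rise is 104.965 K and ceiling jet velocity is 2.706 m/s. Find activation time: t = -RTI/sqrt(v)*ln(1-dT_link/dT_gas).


dT_link/dT_gas = 0.13810
ln(1 - 0.13810) = -0.14862
t = -46.035 / sqrt(2.706) * -0.14862 = 4.1591 s

4.1591 s


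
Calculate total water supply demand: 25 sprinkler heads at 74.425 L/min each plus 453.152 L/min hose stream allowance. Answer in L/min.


Sprinkler demand = 25 * 74.425 = 1860.625 L/min
Total = 1860.625 + 453.152 = 2313.777 L/min

2313.777 L/min


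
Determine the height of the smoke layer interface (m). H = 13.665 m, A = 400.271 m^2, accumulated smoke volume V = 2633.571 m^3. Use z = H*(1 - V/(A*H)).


V/(A*H) = 0.48148
1 - 0.48148 = 0.51852
z = 13.665 * 0.51852 = 7.0855 m

7.0855 m


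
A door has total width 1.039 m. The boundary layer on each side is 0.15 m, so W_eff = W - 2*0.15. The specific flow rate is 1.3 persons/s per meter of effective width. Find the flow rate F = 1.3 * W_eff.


W_eff = 1.039 - 0.30 = 0.739 m
F = 1.3 * 0.739 = 0.96070 persons/s

0.96070 persons/s


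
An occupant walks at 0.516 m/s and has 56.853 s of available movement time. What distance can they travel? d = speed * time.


d = 0.516 * 56.853 = 29.336 m

29.336 m


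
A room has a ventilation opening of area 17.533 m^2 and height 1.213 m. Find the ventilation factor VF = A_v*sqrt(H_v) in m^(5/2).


sqrt(H_v) = 1.1014
VF = 17.533 * 1.1014 = 19.310 m^(5/2)

19.310 m^(5/2)


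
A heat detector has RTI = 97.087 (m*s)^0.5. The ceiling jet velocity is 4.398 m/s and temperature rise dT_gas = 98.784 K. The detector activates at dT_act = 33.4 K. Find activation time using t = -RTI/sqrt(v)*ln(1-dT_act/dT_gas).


dT_act/dT_gas = 0.33811
ln(1 - 0.33811) = -0.41266
t = -97.087 / sqrt(4.398) * -0.41266 = 19.104 s

19.104 s


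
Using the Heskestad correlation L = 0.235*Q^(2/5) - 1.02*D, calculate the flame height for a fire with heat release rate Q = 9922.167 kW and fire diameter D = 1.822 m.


Q^(2/5) = 39.686
0.235 * Q^(2/5) = 9.3263
1.02 * D = 1.8584
L = 7.4679 m

7.4679 m


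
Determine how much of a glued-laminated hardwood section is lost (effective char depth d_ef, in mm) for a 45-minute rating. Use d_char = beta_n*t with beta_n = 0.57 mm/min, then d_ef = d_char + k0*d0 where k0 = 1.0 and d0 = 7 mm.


d_char = 0.57 * 45 = 25.65 mm
d_ef = 25.65 + 1.0*7 = 32.65 mm

32.65 mm


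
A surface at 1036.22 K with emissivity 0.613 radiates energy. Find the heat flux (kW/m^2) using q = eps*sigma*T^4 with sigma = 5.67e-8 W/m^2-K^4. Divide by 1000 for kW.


T^4 = 1.1529e+12
q = 0.613 * 5.67e-8 * 1.1529e+12 / 1000 = 40.073 kW/m^2

40.073 kW/m^2


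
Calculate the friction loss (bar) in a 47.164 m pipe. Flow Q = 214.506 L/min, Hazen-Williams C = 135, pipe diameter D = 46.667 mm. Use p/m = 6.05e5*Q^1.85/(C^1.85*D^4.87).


Q^1.85 = 20567
C^1.85 = 8732.1
D^4.87 = 1.3430e+08
p/m = 0.010610 bar/m
p_total = 0.010610 * 47.164 = 0.50042 bar

0.50042 bar


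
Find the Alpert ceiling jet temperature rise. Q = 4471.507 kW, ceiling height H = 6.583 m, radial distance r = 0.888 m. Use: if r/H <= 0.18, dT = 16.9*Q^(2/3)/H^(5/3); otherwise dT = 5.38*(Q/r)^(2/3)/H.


r/H = 0.888 / 6.583 = 0.13489
r/H <= 0.18, so dT = 16.9*Q^(2/3)/H^(5/3)
Q^(2/3) = 271.42
H^(5/3) = 23.123
dT = 16.9 * 271.42 / 23.123 = 198.37 K

198.37 K


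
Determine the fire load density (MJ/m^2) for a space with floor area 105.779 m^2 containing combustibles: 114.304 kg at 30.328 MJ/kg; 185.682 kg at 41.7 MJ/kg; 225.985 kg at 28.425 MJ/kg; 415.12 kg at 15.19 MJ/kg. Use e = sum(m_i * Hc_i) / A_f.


Total energy = 114.304*30.328 + 185.682*41.7 + 225.985*28.425 + 415.12*15.19
= 3466.612 + 7742.939 + 6423.624 + 6305.673
= 23938.85 MJ
e = 23938.85 / 105.779 = 226.31 MJ/m^2

226.31 MJ/m^2


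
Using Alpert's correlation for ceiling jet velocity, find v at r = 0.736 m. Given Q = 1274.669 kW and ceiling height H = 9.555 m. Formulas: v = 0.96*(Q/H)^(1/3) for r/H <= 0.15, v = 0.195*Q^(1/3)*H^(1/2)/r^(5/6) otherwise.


r/H = 0.736 / 9.555 = 0.077028
r/H <= 0.15, so v = 0.96*(Q/H)^(1/3)
Q/H = 133.40
(Q/H)^(1/3) = 5.1096
v = 0.96 * 5.1096 = 4.9052 m/s

4.9052 m/s


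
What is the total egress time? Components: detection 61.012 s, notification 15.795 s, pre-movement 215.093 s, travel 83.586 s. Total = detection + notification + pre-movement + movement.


Total = 61.012 + 15.795 + 215.093 + 83.586 = 375.486 s

375.486 s


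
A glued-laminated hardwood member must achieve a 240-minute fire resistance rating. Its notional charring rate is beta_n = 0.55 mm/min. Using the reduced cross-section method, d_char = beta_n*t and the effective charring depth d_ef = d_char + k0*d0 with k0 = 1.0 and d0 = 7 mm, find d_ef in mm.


d_char = 0.55 * 240 = 132 mm
d_ef = 132 + 1.0*7 = 139 mm

139 mm


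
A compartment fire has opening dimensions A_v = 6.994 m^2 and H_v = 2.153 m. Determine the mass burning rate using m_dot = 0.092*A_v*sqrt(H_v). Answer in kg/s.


sqrt(H_v) = 1.4673
m_dot = 0.092 * 6.994 * 1.4673 = 0.94414 kg/s

0.94414 kg/s


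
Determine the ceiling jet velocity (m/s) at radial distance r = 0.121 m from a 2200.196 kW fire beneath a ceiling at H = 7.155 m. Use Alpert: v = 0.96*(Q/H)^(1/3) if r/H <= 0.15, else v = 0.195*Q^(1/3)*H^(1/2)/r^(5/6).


r/H = 0.121 / 7.155 = 0.016911
r/H <= 0.15, so v = 0.96*(Q/H)^(1/3)
Q/H = 307.50
(Q/H)^(1/3) = 6.7497
v = 0.96 * 6.7497 = 6.4797 m/s

6.4797 m/s


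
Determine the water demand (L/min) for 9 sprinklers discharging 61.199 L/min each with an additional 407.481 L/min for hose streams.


Sprinkler demand = 9 * 61.199 = 550.791 L/min
Total = 550.791 + 407.481 = 958.272 L/min

958.272 L/min


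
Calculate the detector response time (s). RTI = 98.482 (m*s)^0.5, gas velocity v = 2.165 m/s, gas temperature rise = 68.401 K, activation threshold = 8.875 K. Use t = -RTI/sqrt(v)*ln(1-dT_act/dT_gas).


dT_act/dT_gas = 0.12975
ln(1 - 0.12975) = -0.13897
t = -98.482 / sqrt(2.165) * -0.13897 = 9.3017 s

9.3017 s


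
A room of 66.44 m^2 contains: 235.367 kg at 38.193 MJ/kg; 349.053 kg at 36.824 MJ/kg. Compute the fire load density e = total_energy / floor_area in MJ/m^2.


Total energy = 235.367*38.193 + 349.053*36.824
= 8989.372 + 12853.53
= 21842.90 MJ
e = 21842.90 / 66.44 = 328.76 MJ/m^2

328.76 MJ/m^2


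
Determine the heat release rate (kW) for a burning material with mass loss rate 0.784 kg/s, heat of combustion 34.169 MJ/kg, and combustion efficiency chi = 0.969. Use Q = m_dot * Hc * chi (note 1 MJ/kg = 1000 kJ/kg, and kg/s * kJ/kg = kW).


Hc = 34.169 MJ/kg = 34.169 * 1000 kJ/kg = 34169 kJ/kg
Q = 0.784 kg/s * 34169 kJ/kg * 0.969 = 25958 kW

25958 kW


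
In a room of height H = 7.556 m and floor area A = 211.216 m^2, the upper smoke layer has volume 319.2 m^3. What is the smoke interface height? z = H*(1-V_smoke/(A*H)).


V/(A*H) = 0.20001
1 - 0.20001 = 0.79999
z = 7.556 * 0.79999 = 6.0448 m

6.0448 m


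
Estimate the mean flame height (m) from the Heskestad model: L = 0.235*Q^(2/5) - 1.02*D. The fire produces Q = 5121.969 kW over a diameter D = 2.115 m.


Q^(2/5) = 30.463
0.235 * Q^(2/5) = 7.1588
1.02 * D = 2.1573
L = 5.0015 m

5.0015 m


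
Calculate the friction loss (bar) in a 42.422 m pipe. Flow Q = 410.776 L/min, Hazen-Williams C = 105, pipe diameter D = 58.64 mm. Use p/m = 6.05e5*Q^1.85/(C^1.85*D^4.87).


Q^1.85 = 68418
C^1.85 = 5485.3
D^4.87 = 4.0842e+08
p/m = 0.018477 bar/m
p_total = 0.018477 * 42.422 = 0.78381 bar

0.78381 bar


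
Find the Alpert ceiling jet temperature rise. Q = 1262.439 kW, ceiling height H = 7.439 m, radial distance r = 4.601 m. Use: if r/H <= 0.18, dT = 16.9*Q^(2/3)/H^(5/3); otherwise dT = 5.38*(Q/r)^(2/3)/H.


r/H = 4.601 / 7.439 = 0.61850
r/H > 0.18, so dT = 5.38*(Q/r)^(2/3)/H
Q/r = 274.38
(Q/r)^(2/3) = 42.225
dT = 5.38 * 42.225 / 7.439 = 30.538 K

30.538 K


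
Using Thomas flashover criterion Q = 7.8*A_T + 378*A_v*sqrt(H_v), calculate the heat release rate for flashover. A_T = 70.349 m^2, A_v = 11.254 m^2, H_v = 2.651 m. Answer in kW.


7.8*A_T = 548.72
sqrt(H_v) = 1.6282
378*A_v*sqrt(H_v) = 6926.3
Q = 548.72 + 6926.3 = 7475.1 kW

7475.1 kW


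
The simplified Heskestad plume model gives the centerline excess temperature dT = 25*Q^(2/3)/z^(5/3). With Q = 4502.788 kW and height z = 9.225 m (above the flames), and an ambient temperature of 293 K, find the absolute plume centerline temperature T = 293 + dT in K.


Q^(2/3) = 272.68
z^(5/3) = 40.577
dT = 25 * 272.68 / 40.577 = 168.00 K
T = 293 + 168.00 = 461.00 K

461.00 K


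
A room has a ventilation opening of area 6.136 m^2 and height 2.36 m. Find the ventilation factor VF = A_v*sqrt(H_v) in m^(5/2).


sqrt(H_v) = 1.5362
VF = 6.136 * 1.5362 = 9.4263 m^(5/2)

9.4263 m^(5/2)


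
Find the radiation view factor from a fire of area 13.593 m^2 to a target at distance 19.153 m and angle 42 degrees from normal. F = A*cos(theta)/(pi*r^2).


cos(42 deg) = 0.74314
pi*r^2 = 1152.5
F = 13.593 * 0.74314 / 1152.5 = 0.0087653

0.0087653


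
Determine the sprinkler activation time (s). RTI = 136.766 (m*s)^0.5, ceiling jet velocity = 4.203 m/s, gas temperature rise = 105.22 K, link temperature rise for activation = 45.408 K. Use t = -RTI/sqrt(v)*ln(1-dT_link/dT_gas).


dT_link/dT_gas = 0.43155
ln(1 - 0.43155) = -0.56485
t = -136.766 / sqrt(4.203) * -0.56485 = 37.682 s

37.682 s


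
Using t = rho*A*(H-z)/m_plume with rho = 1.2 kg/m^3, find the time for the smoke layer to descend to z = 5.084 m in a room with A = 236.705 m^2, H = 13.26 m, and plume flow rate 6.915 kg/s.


H - z = 8.176 m
t = 1.2 * 236.705 * 8.176 / 6.915 = 335.84 s

335.84 s
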